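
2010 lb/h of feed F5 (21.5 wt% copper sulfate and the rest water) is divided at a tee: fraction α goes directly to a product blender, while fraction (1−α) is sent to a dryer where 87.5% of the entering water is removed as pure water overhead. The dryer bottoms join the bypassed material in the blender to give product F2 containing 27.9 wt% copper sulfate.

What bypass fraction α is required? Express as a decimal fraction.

All 2010×0.215 = 432.15 lb/h of copper sulfate reaches F2, so F2 = 432.15/0.279 = 1548.9 lb/h and vapour = 461.08 lb/h.
The evaporator receives (1−α)·2010 of feed at 0.785 water and removes 0.875 of that water:
0.875×0.785×(1−α)×2010 = 461.08
(1−α) = 461.08/1380.6 = 0.3340;  α = 0.6660.

0.666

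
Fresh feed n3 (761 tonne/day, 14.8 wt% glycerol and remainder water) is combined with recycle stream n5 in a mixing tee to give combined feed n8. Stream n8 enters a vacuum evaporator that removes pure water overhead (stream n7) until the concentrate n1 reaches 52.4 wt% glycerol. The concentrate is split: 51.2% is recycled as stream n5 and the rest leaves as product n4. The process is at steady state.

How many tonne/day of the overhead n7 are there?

Overall glycerol balance (none leaves overhead): glycerol in fresh feed = glycerol in product, i.e. 761×0.148 = (1−0.512)·n1·0.524.
n1 = 112.63/(0.524×0.488) = 440.45 tonne/day.
Recycle n5 = 0.512×440.45 = 225.51 tonne/day.
Combined feed n8 = 761 + 225.51 = 986.51 tonne/day.
Overhead n7 = n8 − n1 = 986.51 − 440.45 = 546.06 tonne/day.

546.1 tonne/day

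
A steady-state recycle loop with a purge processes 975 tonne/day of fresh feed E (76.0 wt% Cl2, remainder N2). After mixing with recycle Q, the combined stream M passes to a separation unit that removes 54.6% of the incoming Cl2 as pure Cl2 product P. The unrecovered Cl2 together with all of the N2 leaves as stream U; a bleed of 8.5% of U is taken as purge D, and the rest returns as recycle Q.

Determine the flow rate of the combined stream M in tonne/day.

4020 tonne/day

N2 enters only via E and leaves only via the purge: 975×0.240 = 0.085×(N2 in U), and the separation unit passes all N2, so N2 in M = N2 in U = 2752.9 tonne/day.
Cl2 in M: m_A = 975×0.760 + (1−0.085)·(1−0.546)·m_A, so m_A = 741/0.5846 = 1267.6 tonne/day.
M = 1267.6 + 2752.9 = 4020.5 tonne/day.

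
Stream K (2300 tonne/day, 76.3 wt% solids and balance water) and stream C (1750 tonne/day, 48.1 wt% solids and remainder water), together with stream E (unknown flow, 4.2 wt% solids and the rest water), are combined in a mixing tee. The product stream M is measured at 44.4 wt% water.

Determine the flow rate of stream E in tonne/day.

670.9 tonne/day

Let E be the unknown flow. Total out = 4050 + E.
water balance: 1453.3 + 0.958·E = 0.444·(4050 + E)
(0.958 − 0.444)·E = 0.444×4050 − 1453.3 = 344.85
E = 344.85 / 0.514 = 670.91 tonne/day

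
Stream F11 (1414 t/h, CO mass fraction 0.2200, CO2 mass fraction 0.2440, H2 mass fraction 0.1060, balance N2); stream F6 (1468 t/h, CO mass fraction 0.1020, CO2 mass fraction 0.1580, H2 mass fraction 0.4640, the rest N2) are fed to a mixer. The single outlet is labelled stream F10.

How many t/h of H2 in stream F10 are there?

831 t/h

H2 out = H2 in = 1414×0.106 + 1468×0.464 = 831.04 t/h.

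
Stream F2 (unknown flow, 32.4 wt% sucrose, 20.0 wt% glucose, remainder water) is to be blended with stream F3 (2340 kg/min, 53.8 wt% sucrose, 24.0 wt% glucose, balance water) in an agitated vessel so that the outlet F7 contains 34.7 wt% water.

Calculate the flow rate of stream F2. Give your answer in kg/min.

Let F2 be the unknown flow. Total out = 2340 + F2.
water balance: 519.48 + 0.476·F2 = 0.347·(2340 + F2)
(0.476 − 0.347)·F2 = 0.347×2340 − 519.48 = 292.5
F2 = 292.5 / 0.129 = 2267.4 kg/min

2267 kg/min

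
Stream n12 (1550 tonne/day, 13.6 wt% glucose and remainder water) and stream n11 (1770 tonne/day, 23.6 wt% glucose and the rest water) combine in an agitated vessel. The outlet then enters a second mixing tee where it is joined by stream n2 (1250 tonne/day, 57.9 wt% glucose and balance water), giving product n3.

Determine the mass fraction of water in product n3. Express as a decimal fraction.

0.7041

Overall, product flow = 4570 tonne/day.
water in = 1550×0.864 + 1770×0.764 + 1250×0.421 = 3217.7 tonne/day.
water fraction in n3 = 0.7041.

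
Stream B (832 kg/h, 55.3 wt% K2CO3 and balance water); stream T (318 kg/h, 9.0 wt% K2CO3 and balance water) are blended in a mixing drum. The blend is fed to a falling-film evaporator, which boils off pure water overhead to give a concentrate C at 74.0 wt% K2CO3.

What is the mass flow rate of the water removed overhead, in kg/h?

K2CO3 entering = 832×0.553 + 318×0.090 = 488.72 kg/h.
All K2CO3 reports to C, so C = 488.72/0.740 = 660.43 kg/h.
Total feed = 1150 kg/h; overhead = 1150 − 660.43 = 489.57 kg/h.

489.6 kg/h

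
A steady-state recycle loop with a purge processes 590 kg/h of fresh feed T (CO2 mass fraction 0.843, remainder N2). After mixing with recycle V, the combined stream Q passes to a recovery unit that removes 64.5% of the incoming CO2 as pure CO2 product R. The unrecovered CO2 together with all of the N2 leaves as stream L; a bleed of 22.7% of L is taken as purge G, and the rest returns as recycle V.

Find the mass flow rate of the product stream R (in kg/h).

CO2 in Q: m_A = 590×0.843 + (1−0.227)·(1−0.645)·m_A, so m_A = 497.37/0.7256 = 685.47 kg/h.
Product R = 0.645×685.47 = 442.13 kg/h.

442.1 kg/h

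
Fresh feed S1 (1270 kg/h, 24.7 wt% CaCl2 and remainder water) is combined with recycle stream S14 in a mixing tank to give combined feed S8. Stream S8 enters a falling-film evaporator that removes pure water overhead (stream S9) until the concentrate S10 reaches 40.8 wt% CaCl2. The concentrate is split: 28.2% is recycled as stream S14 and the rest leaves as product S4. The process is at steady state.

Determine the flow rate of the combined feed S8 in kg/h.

1572 kg/h

Overall CaCl2 balance (none leaves overhead): CaCl2 in fresh feed = CaCl2 in product, i.e. 1270×0.247 = (1−0.282)·S10·0.408.
S10 = 313.69/(0.408×0.718) = 1070.8 kg/h.
Recycle S14 = 0.282×1070.8 = 301.97 kg/h.
Combined feed S8 = 1270 + 301.97 = 1572 kg/h.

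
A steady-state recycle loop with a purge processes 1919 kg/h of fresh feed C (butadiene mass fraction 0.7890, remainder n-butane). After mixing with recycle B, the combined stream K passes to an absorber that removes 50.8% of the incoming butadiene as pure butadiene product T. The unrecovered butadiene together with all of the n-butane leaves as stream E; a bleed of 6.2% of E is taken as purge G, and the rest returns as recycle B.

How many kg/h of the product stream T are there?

1428 kg/h

butadiene in K: m_A = 1919×0.789 + (1−0.062)·(1−0.508)·m_A, so m_A = 1514.1/0.5385 = 2811.7 kg/h.
Product T = 0.508×2811.7 = 1428.3 kg/h.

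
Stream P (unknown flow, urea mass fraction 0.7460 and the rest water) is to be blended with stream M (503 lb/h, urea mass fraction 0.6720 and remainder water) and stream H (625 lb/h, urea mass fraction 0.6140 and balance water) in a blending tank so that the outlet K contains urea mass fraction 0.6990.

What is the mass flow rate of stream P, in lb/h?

Let P be the unknown flow. Total out = 1128 + P.
urea balance: 721.77 + 0.746·P = 0.699·(1128 + P)
(0.746 − 0.699)·P = 0.699×1128 − 721.77 = 66.706
P = 66.706 / 0.047 = 1419.3 lb/h

1419 lb/h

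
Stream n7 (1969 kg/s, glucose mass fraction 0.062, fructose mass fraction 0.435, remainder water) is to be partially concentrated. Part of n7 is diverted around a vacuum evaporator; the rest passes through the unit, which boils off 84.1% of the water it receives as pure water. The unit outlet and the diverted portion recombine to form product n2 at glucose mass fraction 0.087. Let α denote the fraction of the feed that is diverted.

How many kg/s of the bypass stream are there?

All 1969×0.062 = 122.08 kg/s of glucose reaches n2, so n2 = 122.08/0.087 = 1403.2 kg/s and vapour = 565.8 kg/s.
The evaporator receives (1−α)·1969 of feed at 0.503 water and removes 0.841 of that water:
0.841×0.503×(1−α)×1969 = 565.8
(1−α) = 565.8/832.93 = 0.6793;  α = 0.3207.
Bypass flow = 0.3207×1969 = 631.47 kg/s.

631.5 kg/s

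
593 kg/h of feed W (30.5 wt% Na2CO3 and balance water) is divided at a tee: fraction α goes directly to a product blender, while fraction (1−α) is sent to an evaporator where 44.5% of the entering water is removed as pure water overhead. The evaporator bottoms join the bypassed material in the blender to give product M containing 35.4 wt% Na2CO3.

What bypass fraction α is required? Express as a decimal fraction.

0.552

All 593×0.305 = 180.87 kg/h of Na2CO3 reaches M, so M = 180.87/0.354 = 510.92 kg/h and vapour = 82.082 kg/h.
The evaporator receives (1−α)·593 of feed at 0.695 water and removes 0.445 of that water:
0.445×0.695×(1−α)×593 = 82.082
(1−α) = 82.082/183.4 = 0.4476;  α = 0.5524.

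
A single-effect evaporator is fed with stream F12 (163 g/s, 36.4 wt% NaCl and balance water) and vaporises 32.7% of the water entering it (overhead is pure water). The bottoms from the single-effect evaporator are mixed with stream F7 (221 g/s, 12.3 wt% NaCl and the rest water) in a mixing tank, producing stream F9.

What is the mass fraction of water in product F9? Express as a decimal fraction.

0.753

Vapour removed = 0.327×0.636×163 = 33.899 g/s; concentrate = 129.1 g/s.
water reaching the mixer = 69.769 (from concentrate) + 221×0.877 = 263.59 g/s.
Product flow = 129.1 + 221 = 350.1 g/s; water fraction = 0.753.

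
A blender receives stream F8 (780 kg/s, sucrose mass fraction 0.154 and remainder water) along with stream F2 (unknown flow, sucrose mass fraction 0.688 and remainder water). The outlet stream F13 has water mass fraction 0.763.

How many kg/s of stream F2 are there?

143.5 kg/s

Let F2 be the unknown flow. Total out = 780 + F2.
water balance: 659.88 + 0.312·F2 = 0.763·(780 + F2)
(0.312 − 0.763)·F2 = 0.763×780 − 659.88 = -64.74
F2 = -64.74 / -0.451 = 143.55 kg/s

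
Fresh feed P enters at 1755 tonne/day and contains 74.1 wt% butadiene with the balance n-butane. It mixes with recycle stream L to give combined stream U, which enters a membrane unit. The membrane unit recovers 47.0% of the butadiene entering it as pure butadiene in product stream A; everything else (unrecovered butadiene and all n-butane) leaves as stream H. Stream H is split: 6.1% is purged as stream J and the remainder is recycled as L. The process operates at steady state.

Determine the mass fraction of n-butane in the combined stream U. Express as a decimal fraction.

0.7422

n-butane enters only via P and leaves only via the purge: 1755×0.259 = 0.061×(n-butane in H), and the membrane unit passes all n-butane, so n-butane in U = n-butane in H = 7451.6 tonne/day.
butadiene in U: m_A = 1755×0.741 + (1−0.061)·(1−0.470)·m_A, so m_A = 1300.5/0.5023 = 2588.8 tonne/day.
U = 2588.8 + 7451.6 = 10040 tonne/day.
n-butane fraction in U = 7451.6/10040 = 0.7422.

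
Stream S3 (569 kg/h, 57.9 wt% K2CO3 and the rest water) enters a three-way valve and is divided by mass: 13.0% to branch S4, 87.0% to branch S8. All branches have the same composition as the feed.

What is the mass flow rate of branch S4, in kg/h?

73.97 kg/h

Branch S4 flow = 0.130×569 = 73.97 kg/h.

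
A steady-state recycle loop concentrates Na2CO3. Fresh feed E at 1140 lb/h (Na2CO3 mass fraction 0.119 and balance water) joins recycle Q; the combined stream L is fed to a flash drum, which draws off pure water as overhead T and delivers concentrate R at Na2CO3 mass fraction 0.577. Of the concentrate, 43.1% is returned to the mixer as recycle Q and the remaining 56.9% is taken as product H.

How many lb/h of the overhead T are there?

904.9 lb/h

Overall Na2CO3 balance (none leaves overhead): Na2CO3 in fresh feed = Na2CO3 in product, i.e. 1140×0.119 = (1−0.431)·R·0.577.
R = 135.66/(0.577×0.569) = 413.2 lb/h.
Recycle Q = 0.431×413.2 = 178.09 lb/h.
Combined feed L = 1140 + 178.09 = 1318.1 lb/h.
Overhead T = L − R = 1318.1 − 413.2 = 904.89 lb/h.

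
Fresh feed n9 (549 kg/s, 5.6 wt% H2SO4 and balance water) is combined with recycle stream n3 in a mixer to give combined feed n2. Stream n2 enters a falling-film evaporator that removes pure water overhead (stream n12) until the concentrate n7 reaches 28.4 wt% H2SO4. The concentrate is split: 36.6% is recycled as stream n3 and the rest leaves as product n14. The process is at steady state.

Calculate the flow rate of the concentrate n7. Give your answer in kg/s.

170.7 kg/s

Overall H2SO4 balance (none leaves overhead): H2SO4 in fresh feed = H2SO4 in product, i.e. 549×0.056 = (1−0.366)·n7·0.284.
n7 = 30.744/(0.284×0.634) = 170.75 kg/s.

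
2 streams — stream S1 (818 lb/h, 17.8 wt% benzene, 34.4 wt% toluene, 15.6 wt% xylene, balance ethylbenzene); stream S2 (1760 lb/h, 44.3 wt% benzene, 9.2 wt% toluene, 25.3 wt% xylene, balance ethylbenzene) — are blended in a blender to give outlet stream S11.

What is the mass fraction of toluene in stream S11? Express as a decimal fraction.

0.172

Total flow out = 818 + 1760 = 2578 lb/h.
toluene in = 818×0.344 + 1760×0.092 = 443.31 lb/h.
toluene mass fraction in S11 = 443.31/2578 = 0.172.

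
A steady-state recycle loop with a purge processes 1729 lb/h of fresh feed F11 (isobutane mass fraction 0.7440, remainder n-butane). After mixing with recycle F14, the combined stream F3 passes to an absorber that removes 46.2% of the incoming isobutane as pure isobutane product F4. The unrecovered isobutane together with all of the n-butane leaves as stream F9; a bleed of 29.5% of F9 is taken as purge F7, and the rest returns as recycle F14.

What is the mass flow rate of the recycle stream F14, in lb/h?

1844 lb/h

n-butane enters only via F11 and leaves only via the purge: 1729×0.256 = 0.295×(n-butane in F9), and the absorber passes all n-butane, so n-butane in F3 = n-butane in F9 = 1500.4 lb/h.
isobutane in F3: m_A = 1729×0.744 + (1−0.295)·(1−0.462)·m_A, so m_A = 1286.4/0.6207 = 2072.4 lb/h.
F9 = (1−0.462)×2072.4 + 1500.4 = 2615.4 lb/h.
Recycle F14 = (1−0.295)×2615.4 = 1843.8 lb/h.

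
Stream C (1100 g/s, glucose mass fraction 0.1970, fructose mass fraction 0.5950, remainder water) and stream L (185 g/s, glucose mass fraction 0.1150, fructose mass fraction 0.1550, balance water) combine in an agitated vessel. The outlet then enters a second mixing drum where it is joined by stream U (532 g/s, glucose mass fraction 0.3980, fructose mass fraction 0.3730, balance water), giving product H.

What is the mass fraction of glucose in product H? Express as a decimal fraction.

Overall, product flow = 1817 g/s.
glucose in = 1100×0.197 + 185×0.115 + 532×0.398 = 449.71 g/s.
glucose fraction in H = 0.2475.

0.2475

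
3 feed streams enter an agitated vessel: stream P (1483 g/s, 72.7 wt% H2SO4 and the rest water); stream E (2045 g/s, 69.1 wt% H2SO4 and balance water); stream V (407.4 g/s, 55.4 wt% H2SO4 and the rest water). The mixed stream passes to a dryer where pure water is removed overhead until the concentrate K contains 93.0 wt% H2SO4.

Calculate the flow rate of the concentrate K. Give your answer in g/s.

H2SO4 entering = 1483×0.727 + 2045×0.691 + 407.4×0.554 = 2716.9 g/s.
All H2SO4 reports to K, so K = 2716.9/0.930 = 2921.4 g/s.

2921 g/s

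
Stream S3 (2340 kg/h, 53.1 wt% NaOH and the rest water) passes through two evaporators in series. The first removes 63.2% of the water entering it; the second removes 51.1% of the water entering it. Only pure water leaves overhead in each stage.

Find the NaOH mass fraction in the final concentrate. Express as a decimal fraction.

0.863

water in feed = 2340×0.469 = 1097.5 kg/h.
After stage 1: water left = (1−0.632)×1097.5 = 403.87; stream total = 1646.4 kg/h.
After stage 2: water left = (1−0.511)×403.87 = 197.49; final concentrate = 1440 kg/h.
NaOH fraction = 1242.5/1440 = 0.863.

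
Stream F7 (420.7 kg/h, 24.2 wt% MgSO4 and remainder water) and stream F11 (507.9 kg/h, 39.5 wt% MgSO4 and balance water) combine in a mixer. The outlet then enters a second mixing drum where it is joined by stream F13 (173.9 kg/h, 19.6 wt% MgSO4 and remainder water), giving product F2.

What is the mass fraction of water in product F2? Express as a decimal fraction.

Overall, product flow = 1102.5 kg/h.
water in = 420.7×0.758 + 507.9×0.605 + 173.9×0.804 = 765.99 kg/h.
water fraction in F2 = 0.695.

0.695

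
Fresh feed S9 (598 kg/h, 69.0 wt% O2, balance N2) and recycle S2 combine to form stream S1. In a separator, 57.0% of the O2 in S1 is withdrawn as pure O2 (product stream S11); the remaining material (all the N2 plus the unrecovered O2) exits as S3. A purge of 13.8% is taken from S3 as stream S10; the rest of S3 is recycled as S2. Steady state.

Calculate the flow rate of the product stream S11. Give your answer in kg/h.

373.7 kg/h

O2 in S1: m_A = 598×0.690 + (1−0.138)·(1−0.570)·m_A, so m_A = 412.62/0.6293 = 655.64 kg/h.
Product S11 = 0.570×655.64 = 373.71 kg/h.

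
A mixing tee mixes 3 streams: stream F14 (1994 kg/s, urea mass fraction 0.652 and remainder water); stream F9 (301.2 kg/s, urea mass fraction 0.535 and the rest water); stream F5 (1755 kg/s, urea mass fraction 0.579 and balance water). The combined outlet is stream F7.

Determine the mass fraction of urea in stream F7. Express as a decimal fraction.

Total flow out = 1994 + 301.2 + 1755 = 4050.2 kg/s.
urea in = 1994×0.652 + 301.2×0.535 + 1755×0.579 = 2477.4 kg/s.
urea mass fraction in F7 = 2477.4/4050.2 = 0.612.

0.612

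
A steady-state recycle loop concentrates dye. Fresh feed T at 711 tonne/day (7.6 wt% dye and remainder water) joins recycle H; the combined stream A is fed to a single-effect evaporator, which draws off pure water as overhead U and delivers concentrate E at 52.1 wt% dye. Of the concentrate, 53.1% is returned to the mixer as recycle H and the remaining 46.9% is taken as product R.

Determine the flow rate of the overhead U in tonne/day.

Overall dye balance (none leaves overhead): dye in fresh feed = dye in product, i.e. 711×0.076 = (1−0.531)·E·0.521.
E = 54.036/(0.521×0.469) = 221.14 tonne/day.
Recycle H = 0.531×221.14 = 117.43 tonne/day.
Combined feed A = 711 + 117.43 = 828.43 tonne/day.
Overhead U = A − E = 828.43 − 221.14 = 607.28 tonne/day.

607.3 tonne/day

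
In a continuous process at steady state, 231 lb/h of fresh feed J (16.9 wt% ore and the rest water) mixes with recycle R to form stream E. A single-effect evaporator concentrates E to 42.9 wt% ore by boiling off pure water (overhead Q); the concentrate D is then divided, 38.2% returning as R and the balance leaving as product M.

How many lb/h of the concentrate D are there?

147.2 lb/h

Overall ore balance (none leaves overhead): ore in fresh feed = ore in product, i.e. 231×0.169 = (1−0.382)·D·0.429.
D = 39.039/(0.429×0.618) = 147.25 lb/h.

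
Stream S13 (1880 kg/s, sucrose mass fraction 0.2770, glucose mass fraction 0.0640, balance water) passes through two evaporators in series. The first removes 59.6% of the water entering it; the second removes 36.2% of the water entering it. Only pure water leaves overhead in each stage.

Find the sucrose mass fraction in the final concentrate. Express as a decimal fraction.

0.5422

water in feed = 1880×0.659 = 1238.9 kg/s.
After stage 1: water left = (1−0.596)×1238.9 = 500.52; stream total = 1141.6 kg/s.
After stage 2: water left = (1−0.362)×500.52 = 319.33; final concentrate = 960.41 kg/s.
sucrose fraction = 520.76/960.41 = 0.5422.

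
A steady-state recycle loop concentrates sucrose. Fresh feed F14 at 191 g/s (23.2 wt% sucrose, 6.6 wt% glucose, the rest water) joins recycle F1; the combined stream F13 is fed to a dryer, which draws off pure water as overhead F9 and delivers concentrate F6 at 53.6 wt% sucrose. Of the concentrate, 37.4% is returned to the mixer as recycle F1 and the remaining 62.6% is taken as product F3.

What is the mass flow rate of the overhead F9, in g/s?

Overall sucrose balance (none leaves overhead): sucrose in fresh feed = sucrose in product, i.e. 191×0.232 = (1−0.374)·F6·0.536.
F6 = 44.312/(0.536×0.626) = 132.06 g/s.
Recycle F1 = 0.374×132.06 = 49.392 g/s.
Combined feed F13 = 191 + 49.392 = 240.39 g/s.
Overhead F9 = F13 − F6 = 240.39 − 132.06 = 108.33 g/s.

108.3 g/s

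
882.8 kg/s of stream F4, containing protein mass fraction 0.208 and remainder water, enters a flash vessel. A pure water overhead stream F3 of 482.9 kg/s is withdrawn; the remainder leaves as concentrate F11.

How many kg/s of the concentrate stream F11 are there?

Concentrate = 882.8 − 482.9 = 399.9 kg/s.

399.9 kg/s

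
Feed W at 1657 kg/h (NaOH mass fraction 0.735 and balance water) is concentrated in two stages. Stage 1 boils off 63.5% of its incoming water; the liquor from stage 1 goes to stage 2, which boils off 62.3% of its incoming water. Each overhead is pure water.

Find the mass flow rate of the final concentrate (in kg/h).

1278 kg/h

water in feed = 1657×0.265 = 439.11 kg/h.
After stage 1: water left = (1−0.635)×439.11 = 160.27; stream total = 1378.2 kg/h.
After stage 2: water left = (1−0.623)×160.27 = 60.423; final concentrate = 1278.3 kg/h.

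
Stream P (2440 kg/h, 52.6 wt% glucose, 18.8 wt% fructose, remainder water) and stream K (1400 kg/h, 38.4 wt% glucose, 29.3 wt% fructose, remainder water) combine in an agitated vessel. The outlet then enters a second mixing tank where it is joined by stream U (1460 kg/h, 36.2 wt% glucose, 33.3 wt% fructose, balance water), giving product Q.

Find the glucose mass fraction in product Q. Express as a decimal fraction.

Overall, product flow = 5300 kg/h.
glucose in = 2440×0.526 + 1400×0.384 + 1460×0.362 = 2349.6 kg/h.
glucose fraction in Q = 0.443.

0.443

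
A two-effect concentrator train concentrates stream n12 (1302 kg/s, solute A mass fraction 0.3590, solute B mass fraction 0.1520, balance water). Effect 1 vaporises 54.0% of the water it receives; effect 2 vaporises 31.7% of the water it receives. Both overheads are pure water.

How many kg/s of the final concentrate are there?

865.4 kg/s

water in feed = 1302×0.489 = 636.68 kg/s.
After stage 1: water left = (1−0.540)×636.68 = 292.87; stream total = 958.19 kg/s.
After stage 2: water left = (1−0.317)×292.87 = 200.03; final concentrate = 865.35 kg/s.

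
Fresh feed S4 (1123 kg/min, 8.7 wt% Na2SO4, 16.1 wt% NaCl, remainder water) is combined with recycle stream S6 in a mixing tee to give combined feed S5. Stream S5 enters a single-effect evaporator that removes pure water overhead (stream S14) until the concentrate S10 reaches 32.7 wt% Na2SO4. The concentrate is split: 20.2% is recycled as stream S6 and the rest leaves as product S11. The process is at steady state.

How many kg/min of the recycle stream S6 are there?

75.63 kg/min

Overall Na2SO4 balance (none leaves overhead): Na2SO4 in fresh feed = Na2SO4 in product, i.e. 1123×0.087 = (1−0.202)·S10·0.327.
S10 = 97.701/(0.327×0.798) = 374.41 kg/min.
Recycle S6 = 0.202×374.41 = 75.631 kg/min.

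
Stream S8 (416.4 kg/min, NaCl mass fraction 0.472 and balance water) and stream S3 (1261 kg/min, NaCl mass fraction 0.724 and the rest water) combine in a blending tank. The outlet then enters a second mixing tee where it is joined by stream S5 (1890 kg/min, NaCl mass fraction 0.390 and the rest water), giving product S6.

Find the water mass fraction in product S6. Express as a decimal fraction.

0.482

Overall, product flow = 3567.4 kg/min.
water in = 416.4×0.528 + 1261×0.276 + 1890×0.610 = 1720.8 kg/min.
water fraction in S6 = 0.482.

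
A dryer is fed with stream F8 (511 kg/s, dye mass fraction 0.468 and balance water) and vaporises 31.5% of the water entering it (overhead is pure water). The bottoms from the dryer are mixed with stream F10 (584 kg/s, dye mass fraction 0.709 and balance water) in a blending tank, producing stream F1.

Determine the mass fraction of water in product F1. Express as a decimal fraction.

Vapour removed = 0.315×0.532×511 = 85.633 kg/s; concentrate = 425.37 kg/s.
water reaching the mixer = 186.22 (from concentrate) + 584×0.291 = 356.16 kg/s.
Product flow = 425.37 + 584 = 1009.4 kg/s; water fraction = 0.353.

0.353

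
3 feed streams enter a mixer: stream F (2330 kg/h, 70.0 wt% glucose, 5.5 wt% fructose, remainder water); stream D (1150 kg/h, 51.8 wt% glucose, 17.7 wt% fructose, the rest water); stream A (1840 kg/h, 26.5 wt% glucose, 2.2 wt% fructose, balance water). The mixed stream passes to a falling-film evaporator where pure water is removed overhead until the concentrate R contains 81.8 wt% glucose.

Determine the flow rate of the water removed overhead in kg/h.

2002 kg/h

glucose entering = 2330×0.700 + 1150×0.518 + 1840×0.265 = 2714.3 kg/h.
All glucose reports to R, so R = 2714.3/0.818 = 3318.2 kg/h.
Total feed = 5320 kg/h; overhead = 5320 − 3318.2 = 2001.8 kg/h.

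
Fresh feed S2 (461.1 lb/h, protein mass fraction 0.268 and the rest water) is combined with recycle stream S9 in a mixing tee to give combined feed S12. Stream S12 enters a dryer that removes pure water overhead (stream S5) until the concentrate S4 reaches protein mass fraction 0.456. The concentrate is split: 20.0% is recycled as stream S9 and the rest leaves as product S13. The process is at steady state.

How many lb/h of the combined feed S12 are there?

528.8 lb/h

Overall protein balance (none leaves overhead): protein in fresh feed = protein in product, i.e. 461.1×0.268 = (1−0.200)·S4·0.456.
S4 = 123.57/(0.456×0.800) = 338.75 lb/h.
Recycle S9 = 0.200×338.75 = 67.749 lb/h.
Combined feed S12 = 461.1 + 67.749 = 528.85 lb/h.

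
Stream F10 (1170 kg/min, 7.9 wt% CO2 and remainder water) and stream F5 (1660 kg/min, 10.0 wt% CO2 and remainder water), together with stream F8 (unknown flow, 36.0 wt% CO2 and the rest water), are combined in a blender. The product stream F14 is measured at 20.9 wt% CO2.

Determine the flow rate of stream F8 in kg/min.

2206 kg/min

Let F8 be the unknown flow. Total out = 2830 + F8.
CO2 balance: 258.43 + 0.360·F8 = 0.209·(2830 + F8)
(0.360 − 0.209)·F8 = 0.209×2830 − 258.43 = 333.04
F8 = 333.04 / 0.151 = 2205.6 kg/min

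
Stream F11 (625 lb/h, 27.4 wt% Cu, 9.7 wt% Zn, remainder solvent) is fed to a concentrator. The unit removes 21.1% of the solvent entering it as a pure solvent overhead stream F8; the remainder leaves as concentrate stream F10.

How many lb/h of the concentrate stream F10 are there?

542.1 lb/h

solvent entering = 625×0.629 = 393.12 lb/h; overhead removed = 0.211×393.12 = 82.949 lb/h.
Concentrate = 625 − 82.949 = 542.05 lb/h.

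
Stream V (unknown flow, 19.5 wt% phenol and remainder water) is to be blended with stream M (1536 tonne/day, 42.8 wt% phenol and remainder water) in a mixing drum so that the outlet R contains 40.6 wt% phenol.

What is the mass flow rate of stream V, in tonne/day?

160.2 tonne/day

Let V be the unknown flow. Total out = 1536 + V.
phenol balance: 657.41 + 0.195·V = 0.406·(1536 + V)
(0.195 − 0.406)·V = 0.406×1536 − 657.41 = -33.792
V = -33.792 / -0.211 = 160.15 tonne/day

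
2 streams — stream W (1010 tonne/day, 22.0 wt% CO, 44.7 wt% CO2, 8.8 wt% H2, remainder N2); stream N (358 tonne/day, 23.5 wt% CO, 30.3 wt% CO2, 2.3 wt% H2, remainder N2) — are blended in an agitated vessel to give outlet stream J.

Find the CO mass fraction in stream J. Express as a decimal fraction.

0.2239

Total flow out = 1010 + 358 = 1368 tonne/day.
CO in = 1010×0.220 + 358×0.235 = 306.33 tonne/day.
CO mass fraction in J = 306.33/1368 = 0.2239.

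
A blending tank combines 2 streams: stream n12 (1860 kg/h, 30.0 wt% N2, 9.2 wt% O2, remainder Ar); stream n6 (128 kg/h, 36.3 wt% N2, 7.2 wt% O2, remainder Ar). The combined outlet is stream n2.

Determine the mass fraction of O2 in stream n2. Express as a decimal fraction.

0.091

Total flow out = 1860 + 128 = 1988 kg/h.
O2 in = 1860×0.092 + 128×0.072 = 180.34 kg/h.
O2 mass fraction in n2 = 180.34/1988 = 0.091.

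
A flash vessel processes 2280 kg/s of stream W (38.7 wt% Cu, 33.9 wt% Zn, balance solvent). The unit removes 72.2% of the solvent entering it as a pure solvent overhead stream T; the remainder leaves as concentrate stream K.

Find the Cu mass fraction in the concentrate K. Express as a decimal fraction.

0.4824

Cu is not removed: 2280×0.387 = 882.36 kg/s of Cu enters K.
solvent entering = 2280×0.274 = 624.72 kg/s; overhead removed = 0.722×624.72 = 451.05 kg/s.
Concentrate = 2280 − 451.05 = 1829 kg/s.
Mass fraction = 882.36/1829 = 0.4824.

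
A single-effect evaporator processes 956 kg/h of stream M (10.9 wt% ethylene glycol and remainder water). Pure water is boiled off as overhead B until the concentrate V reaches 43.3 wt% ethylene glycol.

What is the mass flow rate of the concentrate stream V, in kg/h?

ethylene glycol is conserved: 956×0.109 = 104.2 kg/h all reports to the concentrate.
Concentrate = 104.2/(target fraction) = 240.66 kg/h.

240.7 kg/h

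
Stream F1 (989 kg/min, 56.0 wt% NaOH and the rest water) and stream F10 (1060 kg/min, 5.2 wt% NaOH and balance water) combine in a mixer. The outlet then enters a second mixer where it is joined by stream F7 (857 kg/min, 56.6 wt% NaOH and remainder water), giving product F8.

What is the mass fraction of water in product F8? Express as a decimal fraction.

Overall, product flow = 2906 kg/min.
water in = 989×0.440 + 1060×0.948 + 857×0.434 = 1812 kg/min.
water fraction in F8 = 0.624.

0.624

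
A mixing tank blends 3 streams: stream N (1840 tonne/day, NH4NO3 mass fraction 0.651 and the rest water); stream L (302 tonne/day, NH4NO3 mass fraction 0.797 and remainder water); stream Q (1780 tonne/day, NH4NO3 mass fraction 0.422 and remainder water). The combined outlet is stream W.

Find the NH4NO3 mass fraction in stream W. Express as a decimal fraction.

0.558

Total flow out = 1840 + 302 + 1780 = 3922 tonne/day.
NH4NO3 in = 1840×0.651 + 302×0.797 + 1780×0.422 = 2189.7 tonne/day.
NH4NO3 mass fraction in W = 2189.7/3922 = 0.558.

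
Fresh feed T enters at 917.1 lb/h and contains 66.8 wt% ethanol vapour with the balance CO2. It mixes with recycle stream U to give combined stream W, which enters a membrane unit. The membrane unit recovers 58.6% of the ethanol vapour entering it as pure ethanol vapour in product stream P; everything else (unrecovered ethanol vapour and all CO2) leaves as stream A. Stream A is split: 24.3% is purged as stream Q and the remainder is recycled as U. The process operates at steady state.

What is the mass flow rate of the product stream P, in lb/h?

ethanol vapour in W: m_A = 917.1×0.668 + (1−0.243)·(1−0.586)·m_A, so m_A = 612.62/0.6866 = 892.25 lb/h.
Product P = 0.586×892.25 = 522.86 lb/h.

522.9 lb/h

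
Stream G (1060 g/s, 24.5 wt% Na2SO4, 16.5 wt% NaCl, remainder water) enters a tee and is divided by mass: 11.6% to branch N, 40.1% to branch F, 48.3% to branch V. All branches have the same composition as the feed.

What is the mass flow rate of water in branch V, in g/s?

Branch V total = 0.483×1060 = 511.98 g/s.
water in V = 0.590×511.98 = 302.07 g/s.

302.1 g/s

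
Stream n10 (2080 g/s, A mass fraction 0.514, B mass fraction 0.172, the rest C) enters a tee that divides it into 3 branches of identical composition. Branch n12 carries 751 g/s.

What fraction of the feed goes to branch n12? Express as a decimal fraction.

Fraction to n12 = 751/2080 = 0.3611.

0.361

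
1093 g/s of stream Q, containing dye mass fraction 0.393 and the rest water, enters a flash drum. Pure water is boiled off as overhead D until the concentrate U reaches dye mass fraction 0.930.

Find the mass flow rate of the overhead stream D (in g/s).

631.1 g/s

dye is conserved: 1093×0.393 = 429.55 g/s all reports to the concentrate.
Concentrate = 429.55/(target fraction) = 461.88 g/s.
Overhead = 1093 − 461.88 = 631.12 g/s.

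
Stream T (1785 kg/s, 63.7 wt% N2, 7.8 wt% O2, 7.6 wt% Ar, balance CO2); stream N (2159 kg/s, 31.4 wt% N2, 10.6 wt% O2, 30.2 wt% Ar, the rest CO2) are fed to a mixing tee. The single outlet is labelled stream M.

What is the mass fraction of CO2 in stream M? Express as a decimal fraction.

Total flow out = 1785 + 2159 = 3944 kg/s.
CO2 in = 1785×0.209 + 2159×0.278 = 973.27 kg/s.
CO2 mass fraction in M = 973.27/3944 = 0.2468.

0.2468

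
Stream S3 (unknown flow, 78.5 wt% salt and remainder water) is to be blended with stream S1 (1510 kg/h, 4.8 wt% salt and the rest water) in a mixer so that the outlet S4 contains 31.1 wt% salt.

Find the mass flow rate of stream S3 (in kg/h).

837.8 kg/h

Let S3 be the unknown flow. Total out = 1510 + S3.
salt balance: 72.48 + 0.785·S3 = 0.311·(1510 + S3)
(0.785 − 0.311)·S3 = 0.311×1510 − 72.48 = 397.13
S3 = 397.13 / 0.474 = 837.83 kg/h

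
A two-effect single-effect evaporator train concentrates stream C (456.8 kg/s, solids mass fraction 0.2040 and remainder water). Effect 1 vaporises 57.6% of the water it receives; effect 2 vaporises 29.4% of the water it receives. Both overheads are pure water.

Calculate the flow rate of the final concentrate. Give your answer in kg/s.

water in feed = 456.8×0.796 = 363.61 kg/s.
After stage 1: water left = (1−0.576)×363.61 = 154.17; stream total = 247.36 kg/s.
After stage 2: water left = (1−0.294)×154.17 = 108.85; final concentrate = 202.03 kg/s.

202 kg/s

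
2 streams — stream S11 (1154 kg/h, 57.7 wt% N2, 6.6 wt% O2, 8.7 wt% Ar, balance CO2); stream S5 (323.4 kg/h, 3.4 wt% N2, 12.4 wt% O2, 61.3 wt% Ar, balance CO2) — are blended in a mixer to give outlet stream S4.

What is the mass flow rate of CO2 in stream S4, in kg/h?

CO2 out = CO2 in = 1154×0.270 + 323.4×0.229 = 385.64 kg/h.

385.6 kg/h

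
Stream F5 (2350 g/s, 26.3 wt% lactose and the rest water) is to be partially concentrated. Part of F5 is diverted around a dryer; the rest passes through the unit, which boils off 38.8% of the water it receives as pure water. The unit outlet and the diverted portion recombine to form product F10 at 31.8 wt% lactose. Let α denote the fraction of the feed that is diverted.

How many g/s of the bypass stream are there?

928.6 g/s

All 2350×0.263 = 618.05 g/s of lactose reaches F10, so F10 = 618.05/0.318 = 1943.6 g/s and vapour = 406.45 g/s.
The evaporator receives (1−α)·2350 of feed at 0.737 water and removes 0.388 of that water:
0.388×0.737×(1−α)×2350 = 406.45
(1−α) = 406.45/672 = 0.6048;  α = 0.3952.
Bypass flow = 0.3952×2350 = 928.64 g/s.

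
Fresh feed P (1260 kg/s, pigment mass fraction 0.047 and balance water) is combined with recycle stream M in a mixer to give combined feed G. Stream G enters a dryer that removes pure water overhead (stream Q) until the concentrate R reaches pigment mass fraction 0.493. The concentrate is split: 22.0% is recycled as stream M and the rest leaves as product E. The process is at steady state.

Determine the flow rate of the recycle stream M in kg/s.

Overall pigment balance (none leaves overhead): pigment in fresh feed = pigment in product, i.e. 1260×0.047 = (1−0.220)·R·0.493.
R = 59.22/(0.493×0.780) = 154 kg/s.
Recycle M = 0.220×154 = 33.88 kg/s.

33.88 kg/s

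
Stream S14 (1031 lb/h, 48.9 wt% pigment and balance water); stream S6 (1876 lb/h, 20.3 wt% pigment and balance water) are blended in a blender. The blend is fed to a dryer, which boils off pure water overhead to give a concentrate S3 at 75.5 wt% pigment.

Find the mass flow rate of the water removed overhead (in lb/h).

pigment entering = 1031×0.489 + 1876×0.203 = 884.99 lb/h.
All pigment reports to S3, so S3 = 884.99/0.755 = 1172.2 lb/h.
Total feed = 2907 lb/h; overhead = 2907 − 1172.2 = 1734.8 lb/h.

1735 lb/h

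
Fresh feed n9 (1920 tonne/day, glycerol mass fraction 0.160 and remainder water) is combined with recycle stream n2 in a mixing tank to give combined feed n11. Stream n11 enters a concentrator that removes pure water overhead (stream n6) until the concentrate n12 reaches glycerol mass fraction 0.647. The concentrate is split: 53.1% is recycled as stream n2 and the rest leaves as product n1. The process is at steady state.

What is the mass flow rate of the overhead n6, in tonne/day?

1445 tonne/day

Overall glycerol balance (none leaves overhead): glycerol in fresh feed = glycerol in product, i.e. 1920×0.160 = (1−0.531)·n12·0.647.
n12 = 307.2/(0.647×0.469) = 1012.4 tonne/day.
Recycle n2 = 0.531×1012.4 = 537.57 tonne/day.
Combined feed n11 = 1920 + 537.57 = 2457.6 tonne/day.
Overhead n6 = n11 − n12 = 2457.6 − 1012.4 = 1445.2 tonne/day.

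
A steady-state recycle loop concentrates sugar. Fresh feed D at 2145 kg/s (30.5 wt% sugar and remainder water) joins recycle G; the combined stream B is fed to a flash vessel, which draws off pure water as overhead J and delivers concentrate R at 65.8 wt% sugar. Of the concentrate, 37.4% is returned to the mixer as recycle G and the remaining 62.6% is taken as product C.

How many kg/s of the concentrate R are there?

Overall sugar balance (none leaves overhead): sugar in fresh feed = sugar in product, i.e. 2145×0.305 = (1−0.374)·R·0.658.
R = 654.23/(0.658×0.626) = 1588.3 kg/s.

1588 kg/s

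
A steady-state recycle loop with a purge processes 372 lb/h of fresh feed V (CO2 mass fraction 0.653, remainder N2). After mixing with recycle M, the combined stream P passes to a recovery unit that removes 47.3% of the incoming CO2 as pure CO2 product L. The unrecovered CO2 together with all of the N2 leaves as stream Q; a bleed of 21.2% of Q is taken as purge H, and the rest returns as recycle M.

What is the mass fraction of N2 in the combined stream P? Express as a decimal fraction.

N2 enters only via V and leaves only via the purge: 372×0.347 = 0.212×(N2 in Q), and the recovery unit passes all N2, so N2 in P = N2 in Q = 608.89 lb/h.
CO2 in P: m_A = 372×0.653 + (1−0.212)·(1−0.473)·m_A, so m_A = 242.92/0.5847 = 415.44 lb/h.
P = 415.44 + 608.89 = 1024.3 lb/h.
N2 fraction in P = 608.89/1024.3 = 0.594.

0.594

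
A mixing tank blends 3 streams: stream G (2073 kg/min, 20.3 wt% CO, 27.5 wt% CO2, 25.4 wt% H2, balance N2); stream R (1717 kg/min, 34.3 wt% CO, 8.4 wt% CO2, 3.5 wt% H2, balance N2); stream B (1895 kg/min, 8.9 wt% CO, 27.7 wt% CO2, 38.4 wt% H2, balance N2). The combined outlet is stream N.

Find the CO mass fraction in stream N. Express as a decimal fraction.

0.207

Total flow out = 2073 + 1717 + 1895 = 5685 kg/min.
CO in = 2073×0.203 + 1717×0.343 + 1895×0.089 = 1178.4 kg/min.
CO mass fraction in N = 1178.4/5685 = 0.207.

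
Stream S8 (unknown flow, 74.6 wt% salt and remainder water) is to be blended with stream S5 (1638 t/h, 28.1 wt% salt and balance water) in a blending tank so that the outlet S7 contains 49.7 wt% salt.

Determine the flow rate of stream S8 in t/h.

Let S8 be the unknown flow. Total out = 1638 + S8.
salt balance: 460.28 + 0.746·S8 = 0.497·(1638 + S8)
(0.746 − 0.497)·S8 = 0.497×1638 − 460.28 = 353.81
S8 = 353.81 / 0.249 = 1420.9 t/h

1421 t/h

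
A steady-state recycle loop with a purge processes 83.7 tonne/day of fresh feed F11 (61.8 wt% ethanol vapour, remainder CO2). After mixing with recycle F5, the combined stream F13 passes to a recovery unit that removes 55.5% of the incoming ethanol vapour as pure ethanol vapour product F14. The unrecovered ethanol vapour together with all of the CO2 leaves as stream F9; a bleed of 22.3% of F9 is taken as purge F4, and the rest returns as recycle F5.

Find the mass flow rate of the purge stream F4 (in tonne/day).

CO2 enters only via F11 and leaves only via the purge: 83.7×0.382 = 0.223×(CO2 in F9), and the recovery unit passes all CO2, so CO2 in F13 = CO2 in F9 = 143.38 tonne/day.
ethanol vapour in F13: m_A = 83.7×0.618 + (1−0.223)·(1−0.555)·m_A, so m_A = 51.727/0.6542 = 79.064 tonne/day.
F9 = (1−0.555)×79.064 + 143.38 = 178.56 tonne/day.
Purge F4 = 0.223×178.56 = 39.819 tonne/day.

39.82 tonne/day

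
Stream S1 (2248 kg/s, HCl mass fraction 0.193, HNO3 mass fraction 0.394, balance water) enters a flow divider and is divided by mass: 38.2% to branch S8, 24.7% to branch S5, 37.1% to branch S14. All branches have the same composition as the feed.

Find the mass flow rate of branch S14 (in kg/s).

834 kg/s

Branch S14 flow = 0.371×2248 = 834.01 kg/s.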